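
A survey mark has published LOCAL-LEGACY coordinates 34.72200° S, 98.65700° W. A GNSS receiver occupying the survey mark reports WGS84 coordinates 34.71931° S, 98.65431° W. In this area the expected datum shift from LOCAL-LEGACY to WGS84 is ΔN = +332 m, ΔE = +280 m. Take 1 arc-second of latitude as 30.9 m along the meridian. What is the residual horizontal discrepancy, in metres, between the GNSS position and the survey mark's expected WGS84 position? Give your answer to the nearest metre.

Observed coordinate differences: Δφ = +0.00269°, Δλ = +0.00269°.
Converting to metres (1° lat = 111240 m, cos φ = 0.821925): observed ΔN = 299.2 m, observed ΔE = 245.9 m.
Subtracting the expected shift leaves a residual of 299.2 − (332) = -32.8 m north and 245.9 − (280) = -34.1 m east.
Residual distance = √((-32.8)² + (-34.1)²) = 47.3 m.

47 m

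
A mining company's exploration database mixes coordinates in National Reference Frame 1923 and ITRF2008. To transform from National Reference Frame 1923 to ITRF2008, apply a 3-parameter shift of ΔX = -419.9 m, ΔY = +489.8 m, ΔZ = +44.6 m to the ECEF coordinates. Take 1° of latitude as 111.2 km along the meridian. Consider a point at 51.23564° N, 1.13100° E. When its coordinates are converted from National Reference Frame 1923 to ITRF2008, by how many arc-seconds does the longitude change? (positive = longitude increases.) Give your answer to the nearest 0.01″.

sin φ = 0.779728, cos φ = 0.626119, sin λ = 0.019738, cos λ = 0.999805.
East component: ΔE = −sin λ·ΔX + cos λ·ΔY = −(0.019738)(-419.9) + (0.999805)(489.8) = 497.99 m.
1° of latitude spans 111200 m; at latitude φ, 1° of longitude spans that × cos φ = 69624.4 m, so Δλ = 497.99 / 69624.4 × 3600 = 25.749″.

Δλ = 25.75″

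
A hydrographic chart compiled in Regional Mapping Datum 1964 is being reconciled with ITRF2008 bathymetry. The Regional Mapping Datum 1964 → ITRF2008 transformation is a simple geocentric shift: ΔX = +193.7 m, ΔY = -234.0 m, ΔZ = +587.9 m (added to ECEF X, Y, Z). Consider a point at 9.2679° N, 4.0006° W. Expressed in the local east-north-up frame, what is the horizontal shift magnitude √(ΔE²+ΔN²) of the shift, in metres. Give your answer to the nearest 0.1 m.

589.1 m

The local east axis at (φ, λ) is (−sin λ, cos λ, 0), so ΔE = −sin(-4.0006°)·193.7 + cos(-4.0006°)·(-234.0) = -219.92 m.
The local north axis is (−sin φ cos λ, −sin φ sin λ, cos φ), giving ΔN = -31.120 − 2.629 + 580.226 = 546.48 m.
Horizontal magnitude = √(ΔE² + ΔN²) = √((-219.92)² + 546.48²) = 589.07 m.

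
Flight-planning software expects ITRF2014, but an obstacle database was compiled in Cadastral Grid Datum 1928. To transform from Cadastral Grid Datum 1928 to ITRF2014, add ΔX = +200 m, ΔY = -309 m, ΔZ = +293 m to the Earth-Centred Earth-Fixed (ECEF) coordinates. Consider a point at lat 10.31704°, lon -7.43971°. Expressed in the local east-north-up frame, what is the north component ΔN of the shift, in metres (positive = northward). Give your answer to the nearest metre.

ΔN = 246 m

At φ = 10.31704°, λ = -7.43971°: sin φ = 0.179095, cos φ = 0.983832, sin λ = -0.129483, cos λ = 0.991582.
ΔN = −sin φ cos λ·ΔX − sin φ sin λ·ΔY + cos φ·ΔZ = −(0.179095)(0.991582)(200) − (0.179095)(-0.129483)(-309) + (0.983832)(293) = 245.58 m.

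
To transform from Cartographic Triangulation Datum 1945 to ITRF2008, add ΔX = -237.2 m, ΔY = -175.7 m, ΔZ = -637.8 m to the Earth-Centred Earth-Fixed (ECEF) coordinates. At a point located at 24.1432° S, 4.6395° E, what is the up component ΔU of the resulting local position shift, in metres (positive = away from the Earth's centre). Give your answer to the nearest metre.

ΔU = 32 m

The local up (radial) axis is (cos φ cos λ, cos φ sin λ, sin φ), giving ΔU = -215.742 − 12.969 + 260.872 = 32.16 m.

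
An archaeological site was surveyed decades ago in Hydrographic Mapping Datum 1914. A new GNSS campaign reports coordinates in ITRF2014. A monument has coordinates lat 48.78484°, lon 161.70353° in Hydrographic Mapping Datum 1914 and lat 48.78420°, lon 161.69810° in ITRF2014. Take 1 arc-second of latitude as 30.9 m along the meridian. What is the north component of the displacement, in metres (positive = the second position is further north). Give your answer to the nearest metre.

Δφ = 48.78420° − 48.78484° = -0.00064°; Δλ = 161.69810° − 161.70353° = -0.00543°.
1° of latitude = 3600 × 30.90 = 111240 m.
ΔN = Δφ × 111240 = -71.2 m; ΔE = Δλ × 111240 × cos(48.78484°) = -0.00543 × 111240 × 0.658889 = -398.0 m.

ΔN = -71 m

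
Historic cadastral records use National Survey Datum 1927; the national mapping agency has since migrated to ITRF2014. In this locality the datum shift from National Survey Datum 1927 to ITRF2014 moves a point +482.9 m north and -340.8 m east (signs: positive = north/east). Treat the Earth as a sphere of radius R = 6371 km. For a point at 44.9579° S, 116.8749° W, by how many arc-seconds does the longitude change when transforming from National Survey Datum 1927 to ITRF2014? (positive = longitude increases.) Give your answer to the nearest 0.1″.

Δλ = -15.6″

At latitude -44.9579°, cos φ = 0.707626.
One radian of longitude at latitude φ spans R cos φ, so Δλ = ΔE / (R cos φ) = -340.8 / (6371000 × 0.707626) = -7.5594e-05 rad = -15.592″.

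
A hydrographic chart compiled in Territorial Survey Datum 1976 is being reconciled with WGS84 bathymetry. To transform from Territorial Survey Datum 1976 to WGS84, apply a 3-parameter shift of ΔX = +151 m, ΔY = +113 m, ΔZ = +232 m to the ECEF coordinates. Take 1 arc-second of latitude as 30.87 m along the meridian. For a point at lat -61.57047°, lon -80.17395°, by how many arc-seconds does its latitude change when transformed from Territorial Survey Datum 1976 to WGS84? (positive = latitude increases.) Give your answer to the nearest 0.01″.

sin φ = -0.879403, cos φ = 0.476078, sin λ = -0.985330, cos λ = 0.170658.
North component: ΔN = −sin φ cos λ·ΔX − sin φ sin λ·ΔY + cos φ·ΔZ = −(-0.879403)(0.170658)(151) − (-0.879403)(-0.985330)(113) + (0.476078)(232) = 35.20 m.
1° of latitude spans 3600 × 30.87 = 111132 m, so Δφ = 35.20 / 111132 × 3600 = 1.140″.

Δφ = 1.14″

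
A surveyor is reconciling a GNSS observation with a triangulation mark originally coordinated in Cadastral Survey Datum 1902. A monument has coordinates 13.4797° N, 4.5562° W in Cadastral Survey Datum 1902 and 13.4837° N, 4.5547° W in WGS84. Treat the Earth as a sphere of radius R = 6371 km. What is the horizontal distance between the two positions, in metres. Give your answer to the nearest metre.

Δφ = 13.4837° − 13.4797° = +0.0040°; Δλ = -4.5547° − -4.5562° = +0.0015°.
1° along a meridian = πR/180 = 111195 m.
ΔN = Δφ × 111195 = 444.8 m; ΔE = Δλ × 111195 × cos(13.4797°) = +0.0015 × 111195 × 0.972453 = 162.2 m.
Distance = √(ΔE² + ΔN²) = √(162.2² + 444.8²) = 473.4 m.

473 m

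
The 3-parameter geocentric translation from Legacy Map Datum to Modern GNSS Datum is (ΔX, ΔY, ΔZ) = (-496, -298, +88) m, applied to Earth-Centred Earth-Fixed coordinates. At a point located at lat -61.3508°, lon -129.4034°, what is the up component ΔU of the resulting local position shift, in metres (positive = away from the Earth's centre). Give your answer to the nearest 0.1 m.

At φ = -61.3508°, λ = -129.4034°: sin φ = -0.877572, cos φ = 0.479446, sin λ = -0.772696, cos λ = -0.634776.
ΔU = cos φ cos λ·ΔX + cos φ sin λ·ΔY + sin φ·ΔZ = (0.479446)(-0.634776)(-496) + (0.479446)(-0.772696)(-298) + (-0.877572)(88) = 184.13 m.

ΔU = 184.1 m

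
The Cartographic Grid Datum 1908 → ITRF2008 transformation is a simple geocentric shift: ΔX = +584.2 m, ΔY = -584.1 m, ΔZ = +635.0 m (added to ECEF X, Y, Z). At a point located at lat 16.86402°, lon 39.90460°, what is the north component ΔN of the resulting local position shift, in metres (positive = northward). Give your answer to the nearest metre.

At φ = 16.86402°, λ = 39.90460°: sin φ = 0.290101, cos φ = 0.956996, sin λ = 0.641511, cos λ = 0.767114.
ΔN = −sin φ cos λ·ΔX − sin φ sin λ·ΔY + cos φ·ΔZ = −(0.290101)(0.767114)(584.2) − (0.290101)(0.641511)(-584.1) + (0.956996)(635.0) = 586.39 m.

ΔN = 586 m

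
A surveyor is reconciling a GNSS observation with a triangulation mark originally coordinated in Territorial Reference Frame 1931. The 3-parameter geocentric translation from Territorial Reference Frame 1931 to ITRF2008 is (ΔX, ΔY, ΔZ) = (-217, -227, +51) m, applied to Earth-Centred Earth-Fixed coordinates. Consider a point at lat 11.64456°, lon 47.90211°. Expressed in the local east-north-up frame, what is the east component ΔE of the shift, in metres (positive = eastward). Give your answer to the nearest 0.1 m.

At φ = 11.64456°, λ = 47.90211°: sin φ = 0.201840, cos φ = 0.979419, sin λ = 0.742001, cos λ = 0.670399.
ΔE = −sin λ·ΔX + cos λ·ΔY = −(0.742001)·(-217) + (0.670399)·(-227) = 8.83 m.

ΔE = 8.8 m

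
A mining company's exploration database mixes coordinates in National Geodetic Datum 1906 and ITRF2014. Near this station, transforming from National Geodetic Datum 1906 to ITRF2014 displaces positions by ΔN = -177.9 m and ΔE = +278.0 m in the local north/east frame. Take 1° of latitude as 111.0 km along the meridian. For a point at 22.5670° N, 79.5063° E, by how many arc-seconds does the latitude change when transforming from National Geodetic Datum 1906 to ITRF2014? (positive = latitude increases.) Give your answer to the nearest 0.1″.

Δφ = -5.8″

1° of latitude = 111.0 km, so Δφ = -177.9 / 111000 = -0.0016027° = -5.770″.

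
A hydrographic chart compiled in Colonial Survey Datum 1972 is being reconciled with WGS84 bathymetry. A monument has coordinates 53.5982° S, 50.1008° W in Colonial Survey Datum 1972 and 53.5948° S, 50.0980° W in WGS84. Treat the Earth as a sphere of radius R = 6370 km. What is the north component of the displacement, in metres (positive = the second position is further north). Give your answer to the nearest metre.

Δφ = -53.5948° − -53.5982° = +0.0034°; Δλ = -50.0980° − -50.1008° = +0.0028°.
1° along a meridian = πR/180 = 111177 m.
ΔN = Δφ × 111177 = 378.0 m; ΔE = Δλ × 111177 × cos(-53.5982°) = +0.0028 × 111177 × 0.593444 = 184.7 m.

ΔN = 378 m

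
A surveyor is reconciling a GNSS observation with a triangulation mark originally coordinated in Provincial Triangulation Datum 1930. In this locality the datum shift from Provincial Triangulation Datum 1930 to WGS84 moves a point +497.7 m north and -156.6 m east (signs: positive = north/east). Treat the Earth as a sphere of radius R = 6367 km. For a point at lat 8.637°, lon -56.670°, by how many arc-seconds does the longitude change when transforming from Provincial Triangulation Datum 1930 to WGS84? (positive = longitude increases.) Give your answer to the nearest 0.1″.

Δλ = -5.1″

At latitude 8.637°, cos φ = 0.988660.
One radian of longitude at latitude φ spans R cos φ, so Δλ = ΔE / (R cos φ) = -156.6 / (6367000 × 0.988660) = -2.4878e-05 rad = -5.131″.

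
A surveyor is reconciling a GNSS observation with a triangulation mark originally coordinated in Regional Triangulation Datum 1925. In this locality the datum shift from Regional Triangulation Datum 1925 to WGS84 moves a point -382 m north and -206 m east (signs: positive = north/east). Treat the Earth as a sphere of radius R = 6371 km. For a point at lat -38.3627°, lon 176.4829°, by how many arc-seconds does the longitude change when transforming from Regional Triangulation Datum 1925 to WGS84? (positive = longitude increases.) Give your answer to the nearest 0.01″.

At latitude -38.3627°, cos φ = 0.784098.
One radian of longitude at latitude φ spans R cos φ, so Δλ = ΔE / (R cos φ) = -206.0 / (6371000 × 0.784098) = -4.1237e-05 rad = -8.506″.

Δλ = -8.51″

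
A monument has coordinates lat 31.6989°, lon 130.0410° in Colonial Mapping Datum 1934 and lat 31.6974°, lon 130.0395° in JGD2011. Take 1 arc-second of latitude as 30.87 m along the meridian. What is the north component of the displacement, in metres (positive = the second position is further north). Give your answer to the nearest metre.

ΔN = -167 m

Δφ = 31.6974° − 31.6989° = -0.0015°; Δλ = 130.0395° − 130.0410° = -0.0015°.
1° of latitude = 3600 × 30.87 = 111132 m.
ΔN = Δφ × 111132 = -166.7 m; ΔE = Δλ × 111132 × cos(31.6989°) = -0.0015 × 111132 × 0.850821 = -141.8 m.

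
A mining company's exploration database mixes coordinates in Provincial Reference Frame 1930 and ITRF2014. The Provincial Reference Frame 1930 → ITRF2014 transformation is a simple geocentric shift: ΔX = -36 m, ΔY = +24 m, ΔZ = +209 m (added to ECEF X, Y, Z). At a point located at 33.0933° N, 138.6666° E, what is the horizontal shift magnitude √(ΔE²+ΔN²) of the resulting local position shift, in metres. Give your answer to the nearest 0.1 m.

At φ = 33.0933°, λ = 138.6666°: sin φ = 0.546004, cos φ = 0.837783, sin λ = 0.660439, cos λ = -0.750879.
ΔE = −sin λ·ΔX + cos λ·ΔY = −(0.660439)·(-36) + (-0.750879)·(24) = 5.75 m.
ΔN = −sin φ cos λ·ΔX − sin φ sin λ·ΔY + cos φ·ΔZ = −(0.546004)(-0.750879)(-36) − (0.546004)(0.660439)(24) + (0.837783)(209) = 151.68 m.
Horizontal magnitude = √(ΔE² + ΔN²) = √(5.75² + 151.68²) = 151.79 m.

151.8 m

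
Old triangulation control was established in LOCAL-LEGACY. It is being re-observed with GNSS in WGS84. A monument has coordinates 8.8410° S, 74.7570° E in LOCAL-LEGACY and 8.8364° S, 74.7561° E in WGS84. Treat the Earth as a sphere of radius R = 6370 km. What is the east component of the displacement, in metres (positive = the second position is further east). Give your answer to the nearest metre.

ΔE = -99 m

Δφ = -8.8364° − -8.8410° = +0.0046°; Δλ = 74.7561° − 74.7570° = -0.0009°.
1° along a meridian = πR/180 = 111177 m.
ΔN = Δφ × 111177 = 511.4 m; ΔE = Δλ × 111177 × cos(-8.8410°) = -0.0009 × 111177 × 0.988119 = -98.9 m.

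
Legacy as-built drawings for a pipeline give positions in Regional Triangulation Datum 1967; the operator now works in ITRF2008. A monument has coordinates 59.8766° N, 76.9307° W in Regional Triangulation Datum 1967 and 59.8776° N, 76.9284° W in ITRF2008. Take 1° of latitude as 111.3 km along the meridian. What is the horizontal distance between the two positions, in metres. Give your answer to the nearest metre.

170 m

Δφ = 59.8776° − 59.8766° = +0.0010°; Δλ = -76.9284° − -76.9307° = +0.0023°.
ΔN = Δφ × 111300 = 111.3 m; ΔE = Δλ × 111300 × cos(59.8766°) = +0.0023 × 111300 × 0.501864 = 128.5 m.
Distance = √(ΔE² + ΔN²) = √(128.5² + 111.3²) = 170.0 m.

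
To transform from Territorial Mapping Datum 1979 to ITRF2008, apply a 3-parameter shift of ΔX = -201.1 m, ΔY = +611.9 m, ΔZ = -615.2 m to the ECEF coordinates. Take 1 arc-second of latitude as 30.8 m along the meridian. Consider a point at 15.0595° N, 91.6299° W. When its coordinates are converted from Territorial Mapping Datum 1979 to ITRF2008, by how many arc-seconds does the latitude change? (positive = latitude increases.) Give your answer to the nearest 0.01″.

sin φ = 0.259822, cos φ = 0.965657, sin λ = -0.999595, cos λ = -0.028443.
North component: ΔN = −sin φ cos λ·ΔX − sin φ sin λ·ΔY + cos φ·ΔZ = −(0.259822)(-0.028443)(-201.1) − (0.259822)(-0.999595)(611.9) + (0.965657)(-615.2) = -436.64 m.
1° of latitude spans 3600 × 30.80 = 110880 m, so Δφ = -436.64 / 110880 × 3600 = -14.177″.

Δφ = -14.18″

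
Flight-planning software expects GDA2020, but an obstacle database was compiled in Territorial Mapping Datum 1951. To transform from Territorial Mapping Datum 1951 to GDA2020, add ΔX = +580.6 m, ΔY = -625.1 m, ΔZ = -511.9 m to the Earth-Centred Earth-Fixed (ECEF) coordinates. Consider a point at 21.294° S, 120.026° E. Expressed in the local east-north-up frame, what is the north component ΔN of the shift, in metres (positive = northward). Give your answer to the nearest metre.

ΔN = -779 m

The local north axis is (−sin φ cos λ, −sin φ sin λ, cos φ), giving ΔN = -105.506 − 196.543 − 476.952 = -779.00 m.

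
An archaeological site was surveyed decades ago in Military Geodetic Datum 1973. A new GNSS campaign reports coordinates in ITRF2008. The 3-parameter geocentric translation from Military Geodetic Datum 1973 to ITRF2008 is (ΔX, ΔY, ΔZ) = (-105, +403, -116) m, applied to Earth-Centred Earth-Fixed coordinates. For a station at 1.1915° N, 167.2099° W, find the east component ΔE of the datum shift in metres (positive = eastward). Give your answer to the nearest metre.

ΔE = -416 m

At φ = 1.1915°, λ = -167.2099°: sin φ = 0.020794, cos φ = 0.999784, sin λ = -0.221380, cos λ = -0.975188.
ΔE = −sin λ·ΔX + cos λ·ΔY = −(-0.221380)·(-105) + (-0.975188)·(403) = -416.25 m.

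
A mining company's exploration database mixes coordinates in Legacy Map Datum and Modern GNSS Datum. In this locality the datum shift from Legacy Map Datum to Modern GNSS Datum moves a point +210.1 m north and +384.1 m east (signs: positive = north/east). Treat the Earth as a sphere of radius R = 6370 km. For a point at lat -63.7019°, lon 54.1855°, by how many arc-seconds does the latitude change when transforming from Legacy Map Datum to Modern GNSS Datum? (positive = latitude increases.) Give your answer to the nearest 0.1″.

Δφ = 6.8″

On a sphere of radius R, 1 rad of latitude = R, so Δφ = ΔN / R = 210.1 / 6370000 = 3.2983e-05 rad = 6.803″.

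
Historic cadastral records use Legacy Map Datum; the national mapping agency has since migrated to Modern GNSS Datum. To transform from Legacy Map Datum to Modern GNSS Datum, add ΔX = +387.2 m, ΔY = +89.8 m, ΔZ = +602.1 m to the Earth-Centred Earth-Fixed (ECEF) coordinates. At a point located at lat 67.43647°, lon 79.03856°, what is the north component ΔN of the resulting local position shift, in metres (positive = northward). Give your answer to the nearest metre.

ΔN = 82 m

At φ = 67.43647°, λ = 79.03856°: sin φ = 0.923455, cos φ = 0.383708, sin λ = 0.981755, cos λ = 0.190148.
ΔN = −sin φ cos λ·ΔX − sin φ sin λ·ΔY + cos φ·ΔZ = −(0.923455)(0.190148)(387.2) − (0.923455)(0.981755)(89.8) + (0.383708)(602.1) = 81.63 m.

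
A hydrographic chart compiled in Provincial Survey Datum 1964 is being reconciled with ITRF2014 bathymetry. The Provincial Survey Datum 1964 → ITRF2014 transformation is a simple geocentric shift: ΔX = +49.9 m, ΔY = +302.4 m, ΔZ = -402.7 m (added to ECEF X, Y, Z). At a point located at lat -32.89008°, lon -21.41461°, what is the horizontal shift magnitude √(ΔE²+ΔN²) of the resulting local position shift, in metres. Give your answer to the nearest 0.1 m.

478.4 m

The local east axis at (φ, λ) is (−sin λ, cos λ, 0), so ΔE = −sin(-21.41461°)·49.9 + cos(-21.41461°)·302.4 = 299.74 m.
The local north axis is (−sin φ cos λ, −sin φ sin λ, cos φ), giving ΔN = 25.226 − 59.956 − 338.153 = -372.88 m.
Horizontal magnitude = √(ΔE² + ΔN²) = √(299.74² + (-372.88)²) = 478.42 m.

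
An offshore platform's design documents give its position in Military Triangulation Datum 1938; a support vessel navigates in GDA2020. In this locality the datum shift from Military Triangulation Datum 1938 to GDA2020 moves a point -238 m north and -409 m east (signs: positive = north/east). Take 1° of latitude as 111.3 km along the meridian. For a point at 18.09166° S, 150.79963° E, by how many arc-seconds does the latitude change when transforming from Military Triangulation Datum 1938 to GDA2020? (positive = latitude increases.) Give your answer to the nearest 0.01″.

Δφ = -7.70″

1° of latitude = 111.3 km, so Δφ = -238.0 / 111300 = -0.0021384° = -7.698″.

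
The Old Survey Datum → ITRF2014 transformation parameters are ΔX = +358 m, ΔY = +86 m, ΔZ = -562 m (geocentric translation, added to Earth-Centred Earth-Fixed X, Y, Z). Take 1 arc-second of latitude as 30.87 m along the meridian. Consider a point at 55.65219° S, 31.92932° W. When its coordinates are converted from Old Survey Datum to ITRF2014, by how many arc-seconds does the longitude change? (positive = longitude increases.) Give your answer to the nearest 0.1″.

sin φ = -0.825628, cos φ = 0.564215, sin λ = -0.528873, cos λ = 0.848701.
East component: ΔE = −sin λ·ΔX + cos λ·ΔY = −(-0.528873)(358) + (0.848701)(86) = 262.32 m.
1° of latitude spans 3600 × 30.87 = 111132 m; at latitude φ, 1° of longitude spans that × cos φ = 62702.4 m, so Δλ = 262.32 / 62702.4 × 3600 = 15.061″.

Δλ = 15.1″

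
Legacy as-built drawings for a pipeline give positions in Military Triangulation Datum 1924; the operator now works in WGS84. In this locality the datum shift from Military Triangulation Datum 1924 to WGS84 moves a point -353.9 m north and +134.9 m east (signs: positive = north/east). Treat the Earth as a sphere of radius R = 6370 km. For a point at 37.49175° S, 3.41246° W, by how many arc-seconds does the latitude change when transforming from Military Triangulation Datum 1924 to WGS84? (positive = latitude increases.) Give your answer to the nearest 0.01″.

Δφ = -11.46″

On a sphere of radius R, 1 rad of latitude = R, so Δφ = ΔN / R = -353.9 / 6370000 = -5.5557e-05 rad = -11.460″.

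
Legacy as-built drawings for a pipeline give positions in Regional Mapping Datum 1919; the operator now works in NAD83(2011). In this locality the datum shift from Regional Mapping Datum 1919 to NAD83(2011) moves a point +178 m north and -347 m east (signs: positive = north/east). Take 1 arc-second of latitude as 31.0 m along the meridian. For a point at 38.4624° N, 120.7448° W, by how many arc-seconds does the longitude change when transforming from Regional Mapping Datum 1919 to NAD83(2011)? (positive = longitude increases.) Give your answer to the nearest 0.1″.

At latitude 38.4624°, cos φ = 0.783017.
1″ of longitude at this latitude = 31.00 × cos φ = 24.2735 m, so Δλ = -347.0 / 24.2735 = -14.295″.

Δλ = -14.3″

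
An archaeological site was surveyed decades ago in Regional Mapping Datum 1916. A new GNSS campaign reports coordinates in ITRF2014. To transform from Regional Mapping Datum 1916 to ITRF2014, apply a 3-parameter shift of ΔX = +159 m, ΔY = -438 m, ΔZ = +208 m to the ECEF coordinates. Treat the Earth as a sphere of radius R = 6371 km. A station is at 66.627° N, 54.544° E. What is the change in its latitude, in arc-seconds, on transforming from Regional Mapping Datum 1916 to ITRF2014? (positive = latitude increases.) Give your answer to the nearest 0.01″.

Δφ = 10.53″

sin φ = 0.917942, cos φ = 0.396715, sin λ = 0.814561, cos λ = 0.580078.
North component: ΔN = −sin φ cos λ·ΔX − sin φ sin λ·ΔY + cos φ·ΔZ = −(0.917942)(0.580078)(159) − (0.917942)(0.814561)(-438) + (0.396715)(208) = 325.35 m.
1° of latitude spans πR/180 = 111195 m, so Δφ = 325.35 / 111195 × 3600 = 10.534″.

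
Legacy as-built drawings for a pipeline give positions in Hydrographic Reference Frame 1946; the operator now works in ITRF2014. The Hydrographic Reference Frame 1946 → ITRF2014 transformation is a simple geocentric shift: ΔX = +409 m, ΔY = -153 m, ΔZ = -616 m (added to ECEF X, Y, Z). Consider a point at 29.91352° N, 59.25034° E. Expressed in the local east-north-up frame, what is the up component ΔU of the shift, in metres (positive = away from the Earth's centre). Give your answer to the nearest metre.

The local up (radial) axis is (cos φ cos λ, cos φ sin λ, sin φ), giving ΔU = 181.258 − 113.972 − 307.194 = -239.91 m.

ΔU = -240 m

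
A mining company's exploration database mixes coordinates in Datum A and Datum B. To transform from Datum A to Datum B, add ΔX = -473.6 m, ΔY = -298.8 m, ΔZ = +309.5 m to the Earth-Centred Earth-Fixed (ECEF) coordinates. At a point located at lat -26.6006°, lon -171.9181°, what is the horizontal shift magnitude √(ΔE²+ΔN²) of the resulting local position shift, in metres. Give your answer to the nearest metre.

The local east axis at (φ, λ) is (−sin λ, cos λ, 0), so ΔE = −sin(-171.9181°)·(-473.6) + cos(-171.9181°)·(-298.8) = 229.25 m.
The local north axis is (−sin φ cos λ, −sin φ sin λ, cos φ), giving ΔN = 209.957 + 18.810 + 276.739 = 505.51 m.
Horizontal magnitude = √(ΔE² + ΔN²) = √(229.25² + 505.51²) = 555.06 m.

555 m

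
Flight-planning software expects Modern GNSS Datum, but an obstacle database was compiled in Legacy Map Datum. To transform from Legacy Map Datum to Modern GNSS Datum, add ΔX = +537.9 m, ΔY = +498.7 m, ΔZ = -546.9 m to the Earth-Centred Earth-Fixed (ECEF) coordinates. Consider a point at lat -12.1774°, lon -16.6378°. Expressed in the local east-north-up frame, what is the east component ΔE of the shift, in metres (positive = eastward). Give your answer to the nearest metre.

ΔE = 632 m

At φ = -12.1774°, λ = -16.6378°: sin φ = -0.210939, cos φ = 0.977499, sin λ = -0.286321, cos λ = 0.958134.
ΔE = −sin λ·ΔX + cos λ·ΔY = −(-0.286321)·(537.9) + (0.958134)·(498.7) = 631.83 m.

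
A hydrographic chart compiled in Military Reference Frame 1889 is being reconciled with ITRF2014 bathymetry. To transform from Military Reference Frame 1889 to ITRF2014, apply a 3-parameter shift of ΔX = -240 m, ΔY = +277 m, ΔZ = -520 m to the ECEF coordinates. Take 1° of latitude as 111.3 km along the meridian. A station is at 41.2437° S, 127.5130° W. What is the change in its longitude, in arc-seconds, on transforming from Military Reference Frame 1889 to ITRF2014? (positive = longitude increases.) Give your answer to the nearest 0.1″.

sin φ = -0.659263, cos φ = 0.751912, sin λ = -0.793215, cos λ = -0.608941.
East component: ΔE = −sin λ·ΔX + cos λ·ΔY = −(-0.793215)(-240) + (-0.608941)(277) = -359.05 m.
1° of latitude spans 111300 m; at latitude φ, 1° of longitude spans that × cos φ = 83687.8 m, so Δλ = -359.05 / 83687.8 × 3600 = -15.445″.

Δλ = -15.4″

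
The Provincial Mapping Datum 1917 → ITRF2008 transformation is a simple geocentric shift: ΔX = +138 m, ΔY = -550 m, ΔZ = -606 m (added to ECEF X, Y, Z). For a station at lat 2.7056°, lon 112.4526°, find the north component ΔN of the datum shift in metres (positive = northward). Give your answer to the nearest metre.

The local north axis is (−sin φ cos λ, −sin φ sin λ, cos φ), giving ΔN = 2.488 + 23.994 − 605.324 = -578.84 m.

ΔN = -579 m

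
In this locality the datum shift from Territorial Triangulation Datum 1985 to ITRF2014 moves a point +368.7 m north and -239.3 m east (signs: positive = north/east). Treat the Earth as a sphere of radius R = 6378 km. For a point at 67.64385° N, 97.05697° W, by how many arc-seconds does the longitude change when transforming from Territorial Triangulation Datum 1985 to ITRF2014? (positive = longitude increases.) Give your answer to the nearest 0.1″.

Δλ = -20.3″

At latitude 67.64385°, cos φ = 0.380363.
One radian of longitude at latitude φ spans R cos φ, so Δλ = ΔE / (R cos φ) = -239.3 / (6378000 × 0.380363) = -9.8642e-05 rad = -20.346″.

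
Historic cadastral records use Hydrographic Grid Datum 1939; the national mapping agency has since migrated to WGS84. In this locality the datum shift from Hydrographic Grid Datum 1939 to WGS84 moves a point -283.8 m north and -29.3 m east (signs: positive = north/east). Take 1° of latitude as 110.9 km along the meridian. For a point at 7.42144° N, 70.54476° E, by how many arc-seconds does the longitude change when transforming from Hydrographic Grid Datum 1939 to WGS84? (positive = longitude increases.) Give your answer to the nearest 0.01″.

At latitude 7.42144°, cos φ = 0.991623.
1° of longitude at this latitude = 110.9 × cos φ = 109.97 km, so Δλ = -29.3 / 109971.0 = -0.0002664° = -0.959″.

Δλ = -0.96″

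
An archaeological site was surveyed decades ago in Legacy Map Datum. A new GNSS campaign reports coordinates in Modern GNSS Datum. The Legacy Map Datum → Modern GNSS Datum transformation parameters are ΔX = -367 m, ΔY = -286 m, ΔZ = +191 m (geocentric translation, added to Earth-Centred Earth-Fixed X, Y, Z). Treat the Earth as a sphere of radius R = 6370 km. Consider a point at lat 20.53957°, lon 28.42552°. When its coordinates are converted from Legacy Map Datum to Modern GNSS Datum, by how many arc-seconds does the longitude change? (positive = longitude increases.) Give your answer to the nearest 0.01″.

Δλ = -2.66″

sin φ = 0.350854, cos φ = 0.936430, sin λ = 0.476016, cos λ = 0.879437.
East component: ΔE = −sin λ·ΔX + cos λ·ΔY = −(0.476016)(-367) + (0.879437)(-286) = -76.82 m.
1° of latitude spans πR/180 = 111177 m; at latitude φ, 1° of longitude spans that × cos φ = 104109.9 m, so Δλ = -76.82 / 104109.9 × 3600 = -2.656″.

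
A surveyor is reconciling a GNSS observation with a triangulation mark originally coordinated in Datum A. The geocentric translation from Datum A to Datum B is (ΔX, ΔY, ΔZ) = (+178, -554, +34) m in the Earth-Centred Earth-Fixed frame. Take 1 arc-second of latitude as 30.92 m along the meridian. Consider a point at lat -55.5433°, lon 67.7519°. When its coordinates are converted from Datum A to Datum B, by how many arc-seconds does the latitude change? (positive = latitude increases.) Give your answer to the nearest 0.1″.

Δφ = -11.3″

sin φ = -0.824554, cos φ = 0.565783, sin λ = 0.925553, cos λ = 0.378618.
North component: ΔN = −sin φ cos λ·ΔX − sin φ sin λ·ΔY + cos φ·ΔZ = −(-0.824554)(0.378618)(178) − (-0.824554)(0.925553)(-554) + (0.565783)(34) = -347.99 m.
1° of latitude spans 3600 × 30.92 = 111312 m, so Δφ = -347.99 / 111312 × 3600 = -11.254″.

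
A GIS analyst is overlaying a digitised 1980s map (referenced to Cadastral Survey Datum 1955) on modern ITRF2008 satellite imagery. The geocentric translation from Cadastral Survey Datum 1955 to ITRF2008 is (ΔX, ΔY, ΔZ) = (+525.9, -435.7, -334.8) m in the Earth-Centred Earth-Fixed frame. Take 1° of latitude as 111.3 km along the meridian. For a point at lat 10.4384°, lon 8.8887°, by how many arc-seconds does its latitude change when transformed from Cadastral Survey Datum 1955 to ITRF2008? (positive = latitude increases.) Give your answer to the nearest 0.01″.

Δφ = -13.30″

sin φ = 0.181178, cos φ = 0.983450, sin λ = 0.154516, cos λ = 0.987990.
North component: ΔN = −sin φ cos λ·ΔX − sin φ sin λ·ΔY + cos φ·ΔZ = −(0.181178)(0.987990)(525.9) − (0.181178)(0.154516)(-435.7) + (0.983450)(-334.8) = -411.20 m.
1° of latitude spans 111300 m, so Δφ = -411.20 / 111300 × 3600 = -13.300″.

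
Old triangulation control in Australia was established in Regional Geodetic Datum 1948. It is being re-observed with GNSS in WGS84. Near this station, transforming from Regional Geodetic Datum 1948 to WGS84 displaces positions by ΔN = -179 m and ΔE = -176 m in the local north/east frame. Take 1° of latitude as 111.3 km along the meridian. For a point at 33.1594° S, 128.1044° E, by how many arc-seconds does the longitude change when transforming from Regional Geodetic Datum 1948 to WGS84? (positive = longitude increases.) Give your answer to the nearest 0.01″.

Δλ = -6.80″

At latitude -33.1594°, cos φ = 0.837152.
1° of longitude at this latitude = 111.3 × cos φ = 93.18 km, so Δλ = -176.0 / 93175.0 = -0.0018889° = -6.800″.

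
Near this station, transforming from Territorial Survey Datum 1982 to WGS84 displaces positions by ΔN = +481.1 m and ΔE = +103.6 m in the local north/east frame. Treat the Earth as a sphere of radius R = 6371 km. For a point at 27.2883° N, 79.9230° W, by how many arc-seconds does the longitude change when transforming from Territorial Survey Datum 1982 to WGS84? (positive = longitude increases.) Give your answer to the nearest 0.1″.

At latitude 27.2883°, cos φ = 0.888711.
One radian of longitude at latitude φ spans R cos φ, so Δλ = ΔE / (R cos φ) = 103.6 / (6371000 × 0.888711) = 1.8297e-05 rad = 3.774″.

Δλ = 3.8″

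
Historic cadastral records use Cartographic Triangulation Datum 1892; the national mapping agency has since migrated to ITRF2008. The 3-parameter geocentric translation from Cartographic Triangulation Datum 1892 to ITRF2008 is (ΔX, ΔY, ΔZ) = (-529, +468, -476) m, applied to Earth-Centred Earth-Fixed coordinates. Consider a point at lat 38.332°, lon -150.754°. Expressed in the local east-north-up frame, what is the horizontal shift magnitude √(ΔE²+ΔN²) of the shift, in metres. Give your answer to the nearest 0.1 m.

844.3 m

At φ = 38.332°, λ = -150.754°: sin φ = 0.620217, cos φ = 0.784430, sin λ = -0.488560, cos λ = -0.872530.
ΔE = −sin λ·ΔX + cos λ·ΔY = −(-0.488560)·(-529) + (-0.872530)·(468) = -666.79 m.
ΔN = −sin φ cos λ·ΔX − sin φ sin λ·ΔY + cos φ·ΔZ = −(0.620217)(-0.872530)(-529) − (0.620217)(-0.488560)(468) + (0.784430)(-476) = -517.85 m.
Horizontal magnitude = √(ΔE² + ΔN²) = √((-666.79)² + (-517.85)²) = 844.26 m.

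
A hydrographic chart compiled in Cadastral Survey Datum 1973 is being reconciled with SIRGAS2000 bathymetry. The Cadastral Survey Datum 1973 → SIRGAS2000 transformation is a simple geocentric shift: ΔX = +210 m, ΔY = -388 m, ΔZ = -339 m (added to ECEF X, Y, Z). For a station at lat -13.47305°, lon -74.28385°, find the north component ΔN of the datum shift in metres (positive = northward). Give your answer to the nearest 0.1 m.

ΔN = -229.4 m

At φ = -13.47305°, λ = -74.28385°: sin φ = -0.232988, cos φ = 0.972480, sin λ = -0.962615, cos λ = 0.270872.
ΔN = −sin φ cos λ·ΔX − sin φ sin λ·ΔY + cos φ·ΔZ = −(-0.232988)(0.270872)(210) − (-0.232988)(-0.962615)(-388) + (0.972480)(-339) = -229.40 m.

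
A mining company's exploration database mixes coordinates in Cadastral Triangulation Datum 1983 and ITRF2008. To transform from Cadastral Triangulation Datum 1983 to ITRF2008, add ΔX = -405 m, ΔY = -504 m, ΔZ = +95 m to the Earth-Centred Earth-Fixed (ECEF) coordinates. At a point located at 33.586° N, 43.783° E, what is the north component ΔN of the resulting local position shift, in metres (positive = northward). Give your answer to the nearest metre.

ΔN = 434 m

The local north axis is (−sin φ cos λ, −sin φ sin λ, cos φ), giving ΔN = 161.750 + 192.914 + 79.140 = 433.80 m.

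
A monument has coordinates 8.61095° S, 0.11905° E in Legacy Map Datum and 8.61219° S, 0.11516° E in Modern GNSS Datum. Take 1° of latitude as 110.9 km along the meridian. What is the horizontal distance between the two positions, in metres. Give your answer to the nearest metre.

Δφ = -8.61219° − -8.61095° = -0.00124°; Δλ = 0.11516° − 0.11905° = -0.00389°.
ΔN = Δφ × 110900 = -137.5 m; ΔE = Δλ × 110900 × cos(-8.61095°) = -0.00389 × 110900 × 0.988728 = -426.5 m.
Distance = √(ΔE² + ΔN²) = √((-426.5)² + (-137.5)²) = 448.2 m.

448 m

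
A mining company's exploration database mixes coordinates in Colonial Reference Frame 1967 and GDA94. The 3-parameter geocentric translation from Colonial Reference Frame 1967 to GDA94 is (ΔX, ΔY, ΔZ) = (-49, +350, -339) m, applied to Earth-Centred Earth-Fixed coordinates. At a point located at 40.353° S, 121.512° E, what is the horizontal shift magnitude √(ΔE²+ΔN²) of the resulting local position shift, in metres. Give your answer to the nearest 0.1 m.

The local east axis at (φ, λ) is (−sin λ, cos λ, 0), so ΔE = −sin(121.512°)·(-49) + cos(121.512°)·350 = -141.16 m.
The local north axis is (−sin φ cos λ, −sin φ sin λ, cos φ), giving ΔN = 16.583 + 193.203 − 258.342 = -48.56 m.
Horizontal magnitude = √(ΔE² + ΔN²) = √((-141.16)² + (-48.56)²) = 149.28 m.

149.3 m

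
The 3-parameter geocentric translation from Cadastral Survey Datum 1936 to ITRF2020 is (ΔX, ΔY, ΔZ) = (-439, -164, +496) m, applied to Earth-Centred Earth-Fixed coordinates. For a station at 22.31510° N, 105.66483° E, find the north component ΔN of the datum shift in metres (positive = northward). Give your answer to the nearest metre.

At φ = 22.31510°, λ = 105.66483°: sin φ = 0.379700, cos φ = 0.925110, sin λ = 0.962858, cos λ = -0.270009.
ΔN = −sin φ cos λ·ΔX − sin φ sin λ·ΔY + cos φ·ΔZ = −(0.379700)(-0.270009)(-439) − (0.379700)(0.962858)(-164) + (0.925110)(496) = 473.80 m.

ΔN = 474 m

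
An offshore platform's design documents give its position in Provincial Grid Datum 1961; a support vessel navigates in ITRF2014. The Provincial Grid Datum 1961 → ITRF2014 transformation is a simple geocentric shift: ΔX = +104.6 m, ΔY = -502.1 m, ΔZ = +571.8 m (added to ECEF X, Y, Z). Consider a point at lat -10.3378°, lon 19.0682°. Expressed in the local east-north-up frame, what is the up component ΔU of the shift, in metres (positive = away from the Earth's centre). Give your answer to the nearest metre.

ΔU = -167 m

The local up (radial) axis is (cos φ cos λ, cos φ sin λ, sin φ), giving ΔU = 97.256 − 161.370 − 102.610 = -166.72 m.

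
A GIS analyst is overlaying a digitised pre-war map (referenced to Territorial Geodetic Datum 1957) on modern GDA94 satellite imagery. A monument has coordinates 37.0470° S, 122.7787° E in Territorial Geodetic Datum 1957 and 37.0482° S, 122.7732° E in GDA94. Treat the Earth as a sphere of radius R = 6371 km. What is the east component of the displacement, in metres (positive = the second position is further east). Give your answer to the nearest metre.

ΔE = -488 m

Δφ = -37.0482° − -37.0470° = -0.0012°; Δλ = 122.7732° − 122.7787° = -0.0055°.
1° along a meridian = πR/180 = 111195 m.
ΔN = Δφ × 111195 = -133.4 m; ΔE = Δλ × 111195 × cos(-37.0470°) = -0.0055 × 111195 × 0.798142 = -488.1 m.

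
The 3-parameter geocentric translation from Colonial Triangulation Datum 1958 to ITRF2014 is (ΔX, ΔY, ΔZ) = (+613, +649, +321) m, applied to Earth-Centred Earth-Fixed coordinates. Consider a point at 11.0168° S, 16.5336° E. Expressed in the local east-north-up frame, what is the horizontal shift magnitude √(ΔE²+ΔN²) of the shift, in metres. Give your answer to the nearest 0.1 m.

The local east axis at (φ, λ) is (−sin λ, cos λ, 0), so ΔE = −sin(16.5336°)·613 + cos(16.5336°)·649 = 447.72 m.
The local north axis is (−sin φ cos λ, −sin φ sin λ, cos φ), giving ΔN = 112.299 + 35.294 + 315.084 = 462.68 m.
Horizontal magnitude = √(ΔE² + ΔN²) = √(447.72² + 462.68²) = 643.83 m.

643.8 m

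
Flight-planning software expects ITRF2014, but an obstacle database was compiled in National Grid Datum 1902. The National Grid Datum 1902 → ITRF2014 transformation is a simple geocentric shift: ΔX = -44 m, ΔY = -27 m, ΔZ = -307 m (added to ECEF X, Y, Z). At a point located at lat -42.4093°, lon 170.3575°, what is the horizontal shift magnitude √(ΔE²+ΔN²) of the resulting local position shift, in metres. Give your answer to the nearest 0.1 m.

203.3 m

At φ = -42.4093°, λ = 170.3575°: sin φ = -0.674422, cos φ = 0.738346, sin λ = 0.167500, cos λ = -0.985872.
ΔE = −sin λ·ΔX + cos λ·ΔY = −(0.167500)·(-44) + (-0.985872)·(-27) = 33.99 m.
ΔN = −sin φ cos λ·ΔX − sin φ sin λ·ΔY + cos φ·ΔZ = −(-0.674422)(-0.985872)(-44) − (-0.674422)(0.167500)(-27) + (0.738346)(-307) = -200.47 m.
Horizontal magnitude = √(ΔE² + ΔN²) = √(33.99² + (-200.47)²) = 203.33 m.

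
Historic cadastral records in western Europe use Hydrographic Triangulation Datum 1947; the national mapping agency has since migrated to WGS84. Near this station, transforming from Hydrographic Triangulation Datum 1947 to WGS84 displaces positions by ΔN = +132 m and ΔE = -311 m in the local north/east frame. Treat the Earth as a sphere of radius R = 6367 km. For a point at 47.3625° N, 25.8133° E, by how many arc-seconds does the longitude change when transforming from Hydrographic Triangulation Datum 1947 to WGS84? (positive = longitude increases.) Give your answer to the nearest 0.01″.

At latitude 47.3625°, cos φ = 0.677358.
One radian of longitude at latitude φ spans R cos φ, so Δλ = ΔE / (R cos φ) = -311.0 / (6367000 × 0.677358) = -7.2112e-05 rad = -14.874″.

Δλ = -14.87″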